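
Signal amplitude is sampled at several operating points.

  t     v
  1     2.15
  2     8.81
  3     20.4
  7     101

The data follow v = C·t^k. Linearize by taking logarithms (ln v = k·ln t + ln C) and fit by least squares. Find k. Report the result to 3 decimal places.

k = 1.980

Taking logs, ln v = k·ln t + ln C, so regress ln v on ln t.
Σln t = 3.7377, Σ(ln t)² = 5.4740, Σln v = 10.5720, Σln t·ln v = 13.8017.
Equations: 5.4740·k + 3.7377·ln C = 13.8017;  3.7377·k + 4·ln C = 10.5720.
Solving (det = 7.9257): k = 1.97992, ln C = 0.79294.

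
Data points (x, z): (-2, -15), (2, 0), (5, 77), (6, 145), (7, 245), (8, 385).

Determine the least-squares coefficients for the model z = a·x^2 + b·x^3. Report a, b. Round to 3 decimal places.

Sums needed: Σx^2·x^2 = 8450, Σx^2·x^3 = 60476, Σx^3·x^3 = 442202.
And Σx^2·z = 43730, Σx^3·z = 322220.
Normal equations: [[8450, 60476]; [60476, 442202]]·[a, b]ᵀ = [43730, 322220]ᵀ.
Determinant 8450·442202 − 60476² = 79260324.
a = (43730·442202 − 60476·322220)/79260324 = -12423605/6605027; b = (8450·322220 − 60476·43730)/79260324 = 500920/508079.

a = -1.881, b = 0.986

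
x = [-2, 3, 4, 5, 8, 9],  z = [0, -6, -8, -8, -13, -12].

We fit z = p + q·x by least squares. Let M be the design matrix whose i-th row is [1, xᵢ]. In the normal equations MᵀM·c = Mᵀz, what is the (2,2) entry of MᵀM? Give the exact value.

199

Row 2 ↔ basis x, column 2 ↔ basis x, so (MᵀM)_{2,2} = Σᵢ (x)·(x) = (-2)·(-2) + (3)·(3) + (4)·(4) + (5)·(5) + (8)·(8) + (9)·(9) = 199.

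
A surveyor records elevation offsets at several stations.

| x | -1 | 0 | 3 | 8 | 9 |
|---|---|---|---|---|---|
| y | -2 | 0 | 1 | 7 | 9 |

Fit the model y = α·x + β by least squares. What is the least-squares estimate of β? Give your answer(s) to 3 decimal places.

From the data, Σx·x = 155, Σx = 19, Σ1 = 5.
Right-hand side: Σx·y = 142, Σy = 15.
So MᵀM·[α, β]ᵀ = Mᵀy: [[155, 19]; [19, 5]]·[α, β]ᵀ = [142, 15]ᵀ.
Determinant 155·5 − 19² = 414.
α = (142·5 − 19·15)/414 = 425/414; β = (155·15 − 19·142)/414 = -373/414.

β = -0.901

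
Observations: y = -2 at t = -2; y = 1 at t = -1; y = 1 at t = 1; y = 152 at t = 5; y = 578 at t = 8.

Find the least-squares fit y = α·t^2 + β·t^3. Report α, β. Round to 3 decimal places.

XᵀX·[α, β]ᵀ = Xᵀy reads: 4739·α + 35861·β = 40786;  35861·α + 277835·β = 314952.
Δ = 4739·277835 − 35861² = 30648744.
α = (40786·277835 − 35861·314952)/30648744 = 18642319/15324372; β = (4739·314952 − 35861·40786)/30648744 = 2137913/2189196.

α = 1.217, β = 0.977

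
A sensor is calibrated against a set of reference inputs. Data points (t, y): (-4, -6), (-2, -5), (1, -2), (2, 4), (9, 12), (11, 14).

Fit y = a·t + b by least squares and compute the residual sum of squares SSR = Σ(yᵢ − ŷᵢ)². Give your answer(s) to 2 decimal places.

SSR = 12.55

With design matrix M, MᵀM = [[227, 17]; [17, 6]] and Mᵀy = [302, 17]ᵀ.
Δ = 227·6 − 17² = 1073.
a = (302·6 − 17·17)/1073 = 1523/1073; b = (227·17 − 17·302)/1073 = -1275/1073.
Residuals: 929/1073, -36/37, -2394/1073, 2521/1073, 12/29, -456/1073; SSR = 13462/1073.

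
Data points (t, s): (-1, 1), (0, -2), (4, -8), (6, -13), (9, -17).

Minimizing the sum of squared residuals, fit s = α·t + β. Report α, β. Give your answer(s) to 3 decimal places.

α = -1.786, β = -1.370

The normal equations are: 134·α + 18·β = -264;  18·α + 5·β = -39.
(Σt·t = 134, Σt = 18, Σ1 = 5, Σt·s = -264, Σs = -39.)
Δ = 134·5 − 18² = 346.
α = ((-264)·5 − 18·(-39))/346 = -309/173; β = (134·(-39) − 18·(-264))/346 = -237/173.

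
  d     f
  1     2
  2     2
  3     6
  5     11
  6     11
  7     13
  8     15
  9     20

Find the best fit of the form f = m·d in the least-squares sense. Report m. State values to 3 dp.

m = 1.993

Entries of XᵀX: Σd·d = 269.
And Σd·f = 536.
XᵀX·[m]ᵀ = Xᵀf becomes [[269]]·[m]ᵀ = [536]ᵀ.
Hence m = 536 / 269 ≈ 1.99257.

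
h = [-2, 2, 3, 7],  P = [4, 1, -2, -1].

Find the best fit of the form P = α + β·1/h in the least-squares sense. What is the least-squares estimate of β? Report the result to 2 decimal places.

β = -4.43

MᵀM·[α, β]ᵀ = MᵀP reads: 4·α + (10/21)·β = 2;  (10/21)·α + (557/882)·β = -97/42.
Δ = 4·(557/882) − (10/21)² = 338/147.
α = (2·(557/882) − (10/21)·(-97/42))/(338/147) = 521/507; β = (4·(-97/42) − (10/21)·2)/(338/147) = -749/169.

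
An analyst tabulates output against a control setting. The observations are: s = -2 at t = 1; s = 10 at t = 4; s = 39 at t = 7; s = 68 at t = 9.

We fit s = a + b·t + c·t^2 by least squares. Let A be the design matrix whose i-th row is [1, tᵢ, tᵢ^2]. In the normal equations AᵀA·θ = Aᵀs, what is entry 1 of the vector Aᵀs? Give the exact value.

Entry 1 ↔ basis 1, so (Aᵀs)_{1} = Σᵢ sᵢ = (1)·(-2) + (1)·(10) + (1)·(39) + (1)·(68) = 115.

115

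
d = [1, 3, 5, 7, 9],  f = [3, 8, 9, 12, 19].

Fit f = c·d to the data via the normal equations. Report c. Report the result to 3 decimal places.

c = 1.982

Sums needed: Σd·d = 165.
And Σd·f = 327.
Hence c = 327 / 165 ≈ 1.98182.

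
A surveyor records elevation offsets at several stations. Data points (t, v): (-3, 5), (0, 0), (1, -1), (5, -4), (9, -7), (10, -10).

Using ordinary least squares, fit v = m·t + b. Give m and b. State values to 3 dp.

Forming MᵀM = [[216, 22]; [22, 6]] and Mᵀv = [-199, -17]ᵀ gives MᵀM·[m, b]ᵀ = Mᵀv.
Determinant 216·6 − 22² = 812.
m = ((-199)·6 − 22·(-17))/812 = -205/203; b = (216·(-17) − 22·(-199))/812 = 353/406.

m = -1.010, b = 0.869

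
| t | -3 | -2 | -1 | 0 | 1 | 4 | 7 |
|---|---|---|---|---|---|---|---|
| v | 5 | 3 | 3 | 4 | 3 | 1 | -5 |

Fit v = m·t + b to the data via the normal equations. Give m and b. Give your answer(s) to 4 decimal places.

Compute the Gram sums: Σt·t = 80, Σt = 6, Σ1 = 7.
And Σt·v = -52, Σv = 14.
MᵀM·[m, b]ᵀ = Mᵀv becomes [[80, 6]; [6, 7]]·[m, b]ᵀ = [-52, 14]ᵀ.
Δ = 80·7 − 6² = 524.
m = ((-52)·7 − 6·14)/524 = -112/131; b = (80·14 − 6·(-52))/524 = 358/131.

m = -0.8550, b = 2.7328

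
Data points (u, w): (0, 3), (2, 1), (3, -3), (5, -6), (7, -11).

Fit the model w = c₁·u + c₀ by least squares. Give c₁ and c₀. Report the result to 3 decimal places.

With design matrix A, AᵀA = [[87, 17]; [17, 5]] and Aᵀw = [-114, -16]ᵀ.
det = 87·5 − 17² = 146.
c₁ = ((-114)·5 − 17·(-16))/146 = -149/73; c₀ = (87·(-16) − 17·(-114))/146 = 273/73.

c₁ = -2.041, c₀ = 3.740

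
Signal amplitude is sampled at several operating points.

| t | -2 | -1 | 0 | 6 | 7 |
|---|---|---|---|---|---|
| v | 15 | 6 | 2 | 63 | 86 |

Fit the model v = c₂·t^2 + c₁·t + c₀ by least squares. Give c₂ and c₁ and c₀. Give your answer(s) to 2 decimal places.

The normal equations are: 3714·c₂ + 550·c₁ + 90·c₀ = 6548;  550·c₂ + 90·c₁ + 10·c₀ = 944;  90·c₂ + 10·c₁ + 5·c₀ = 172.
(Σt^2·t^2 = 3714, Σt^2·t = 550, Σt^2 = 90, Σt·t = 90, Σt = 10, Σ1 = 5, Σt^2·v = 6548, Σt·v = 944, Σv = 172.)
Inverting the 3×3 Gram matrix, [c₂, c₁, c₀]ᵀ = [491/242, -521/242, 1322/605]ᵀ.

c₂ = 2.03, c₁ = -2.15, c₀ = 2.19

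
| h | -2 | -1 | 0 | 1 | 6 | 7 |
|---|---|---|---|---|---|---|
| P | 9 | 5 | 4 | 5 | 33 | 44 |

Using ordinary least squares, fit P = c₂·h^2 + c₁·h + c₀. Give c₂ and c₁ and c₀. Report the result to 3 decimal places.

Setting ∂/∂c₂ … = 0 gives: 3715·c₂ + 551·c₁ + 91·c₀ = 3390;  551·c₂ + 91·c₁ + 11·c₀ = 488;  91·c₂ + 11·c₁ + 6·c₀ = 100.
Row-reducing yields c₂ = 9391/10680, c₁ = -24979/53400, c₀ = 18637/4450.

c₂ = 0.879, c₁ = -0.468, c₀ = 4.188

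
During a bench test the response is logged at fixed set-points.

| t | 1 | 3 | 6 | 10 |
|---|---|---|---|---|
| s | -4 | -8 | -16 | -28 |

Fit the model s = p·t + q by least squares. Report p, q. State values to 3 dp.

With design matrix X, XᵀX = [[146, 20]; [20, 4]] and Xᵀs = [-404, -56]ᵀ.
Δ = 146·4 − 20² = 184.
p = ((-404)·4 − 20·(-56))/184 = -62/23; q = (146·(-56) − 20·(-404))/184 = -12/23.

p = -2.696, q = -0.522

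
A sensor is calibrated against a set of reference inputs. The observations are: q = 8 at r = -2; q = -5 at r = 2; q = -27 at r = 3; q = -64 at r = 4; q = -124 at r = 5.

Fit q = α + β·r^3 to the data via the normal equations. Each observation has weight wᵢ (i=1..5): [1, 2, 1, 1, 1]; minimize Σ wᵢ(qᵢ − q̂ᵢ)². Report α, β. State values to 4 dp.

Setting ∂/∂α … = 0 gives: 6·α + 224·β = -217;  224·α + 20642·β = -20469.
(Σwᵢ·1 = 6, Σwᵢ·r^3 = 224, Σwᵢ·r^3·r^3 = 20642, Σwᵢ·q = -217, Σwᵢ·r^3·q = -20469.)
Δ = 6·20642 − 224² = 73676.
α = ((-217)·20642 − 224·(-20469))/73676 = 52871/36838; β = (6·(-20469) − 224·(-217))/73676 = -37103/36838.

α = 1.4352, β = -1.0072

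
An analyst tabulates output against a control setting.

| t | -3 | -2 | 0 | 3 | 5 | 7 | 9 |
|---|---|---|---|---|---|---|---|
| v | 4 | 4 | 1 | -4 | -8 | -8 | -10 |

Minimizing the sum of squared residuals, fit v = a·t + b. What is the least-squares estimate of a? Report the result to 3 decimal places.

The normal system MᵀM·[a, b]ᵀ = Mᵀv is [[177, 19]; [19, 7]]·[a, b]ᵀ = [-218, -21]ᵀ.
Eliminating b: 7·(row 1) − 19·(row 2) gives 878·a = 7·(-218) − 19·(-21) = -1127, so a = -1127/878.
Then b = ((-21) − 19·(-1127/878))/7 = 425/878.

a = -1.284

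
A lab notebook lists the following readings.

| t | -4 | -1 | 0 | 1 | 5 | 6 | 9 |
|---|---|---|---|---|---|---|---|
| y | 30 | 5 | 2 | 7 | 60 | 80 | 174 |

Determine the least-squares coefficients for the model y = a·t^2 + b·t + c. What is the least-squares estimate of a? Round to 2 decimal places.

Compute the Gram sums: Σt^2·t^2 = 8740, Σt^2·t = 1006, Σt^2 = 160, Σt·t = 160, Σt = 16, Σ1 = 7.
Moment sums: Σt^2·y = 18966, Σt·y = 2228, Σy = 358.
Normal equations: [[8740, 1006, 160]; [1006, 160, 16]; [160, 16, 7]]·[a, b, c]ᵀ = [18966, 2228, 358]ᵀ.
Solving the 3×3 system (Gaussian elimination) gives a = 1322/671, b = 21757/18117, c = 5542/1647.

a = 1.97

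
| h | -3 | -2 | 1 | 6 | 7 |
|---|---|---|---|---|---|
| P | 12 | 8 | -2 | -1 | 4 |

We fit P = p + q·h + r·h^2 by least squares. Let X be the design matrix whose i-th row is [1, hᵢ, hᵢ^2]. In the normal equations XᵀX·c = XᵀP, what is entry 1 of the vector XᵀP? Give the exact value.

21

Entry 1 ↔ basis 1, so (XᵀP)_{1} = Σᵢ Pᵢ = (1)·(12) + (1)·(8) + (1)·(-2) + (1)·(-1) + (1)·(4) = 21.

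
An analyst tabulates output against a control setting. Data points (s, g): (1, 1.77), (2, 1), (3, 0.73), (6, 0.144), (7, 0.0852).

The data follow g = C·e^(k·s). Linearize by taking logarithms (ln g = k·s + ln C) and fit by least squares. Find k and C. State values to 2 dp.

With ln gᵢ as the transformed response and sᵢ as the regressor:
Σs = 19.0000, Σ(s)² = 99.0000, Σln g = -4.1444, Σs·ln g = -29.2401.
Equations: 99.0000·k + 19.0000·ln C = -29.2401;  19.0000·k + 5·ln C = -4.1444.
Slope k = (n·Σs·ln g − Σs·Σln g)/(n·Σ(s)² − (Σs)²) = (5·-29.2401 − 19.0000·-4.1444)/134.0000 = -0.50341; ln C = (Σln g − k·Σs)/n = 1.08405, so C = exp(1.08405) = 2.95664.

k = -0.50, C = 2.96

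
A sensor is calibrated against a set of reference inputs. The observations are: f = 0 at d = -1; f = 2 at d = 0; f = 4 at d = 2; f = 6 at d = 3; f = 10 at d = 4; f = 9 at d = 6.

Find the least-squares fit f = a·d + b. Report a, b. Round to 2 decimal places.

From the data, Σd·d = 66, Σd = 14, Σ1 = 6.
Right-hand side: Σd·f = 120, Σf = 31.
Eliminating b: 6·(row 1) − 14·(row 2) gives 200·a = 6·120 − 14·31 = 286, so a = 143/100.
Then b = (31 − 14·(143/100))/6 = 183/100.

a = 1.43, b = 1.83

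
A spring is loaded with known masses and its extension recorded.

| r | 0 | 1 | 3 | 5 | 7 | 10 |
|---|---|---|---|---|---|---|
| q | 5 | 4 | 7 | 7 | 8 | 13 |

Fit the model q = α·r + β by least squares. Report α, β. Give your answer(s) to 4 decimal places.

Compute the Gram sums: Σr·r = 184, Σr = 26, Σ1 = 6.
Right-hand side: Σr·q = 246, Σq = 44.
Normal equations: [[184, 26]; [26, 6]]·[α, β]ᵀ = [246, 44]ᵀ.
Δ = 184·6 − 26² = 428.
α = (246·6 − 26·44)/428 = 83/107; β = (184·44 − 26·246)/428 = 425/107.

α = 0.7757, β = 3.9720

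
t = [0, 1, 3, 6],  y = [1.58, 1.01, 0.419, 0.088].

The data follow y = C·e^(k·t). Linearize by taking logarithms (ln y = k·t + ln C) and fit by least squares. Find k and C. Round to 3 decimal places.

Let Y = ln y. Fitting Y = k·t + ln C by least squares:
XᵀX = [[46.0000, 10.0000]; [10.0000, 4]], rhs = [-17.1822, -2.8329]ᵀ  (here Σt = 10.0000, Σ(t)² = 46.0000, Σln y = -2.8329, Σt·ln y = -17.1822).
Solving (det = 84.0000): k = -0.48095, ln C = 0.49414, so C = exp(0.49414) = 1.63908.

k = -0.481, C = 1.639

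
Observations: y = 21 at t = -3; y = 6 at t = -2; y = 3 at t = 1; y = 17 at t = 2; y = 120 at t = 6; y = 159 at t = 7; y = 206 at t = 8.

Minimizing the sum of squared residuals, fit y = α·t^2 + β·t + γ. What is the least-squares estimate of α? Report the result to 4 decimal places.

α = 2.9673

With design matrix M, MᵀM = [[7907, 1045, 167]; [1045, 167, 19]; [167, 19, 7]] and Mᵀy = [25579, 3443, 532]ᵀ.
Solving the 3×3 system (Gaussian elimination) gives α = 355473/119798, β = 252431/119798, γ = -30546/59899.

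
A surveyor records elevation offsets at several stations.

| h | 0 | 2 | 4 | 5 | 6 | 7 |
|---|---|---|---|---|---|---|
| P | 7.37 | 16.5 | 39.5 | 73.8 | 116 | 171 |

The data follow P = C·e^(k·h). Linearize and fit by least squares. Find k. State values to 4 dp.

Let Y = ln P. Fitting Y = k·h + ln C by least squares:
XᵀX = [[130.0000, 24.0000]; [24.0000, 6]], rhs = [106.3319, 22.6737]ᵀ  (here Σh = 24.0000, Σ(h)² = 130.0000, Σln P = 22.6737, Σh·ln P = 106.3319).
Δ = 130.0000·6 − (24.0000)² = 204.0000; k = (106.3319·6 − 24.0000·22.6737)/204.0000 = 0.45992, ln C = (130.0000·22.6737 − 24.0000·106.3319)/204.0000 = 1.93929.

k = 0.4599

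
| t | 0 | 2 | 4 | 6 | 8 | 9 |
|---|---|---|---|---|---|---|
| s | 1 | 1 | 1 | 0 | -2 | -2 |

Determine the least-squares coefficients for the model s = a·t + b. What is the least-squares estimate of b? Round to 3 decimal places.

b = 1.674

Sums needed: Σt·t = 201, Σt = 29, Σ1 = 6.
Right-hand side: Σt·s = -28, Σs = -1.
Normal equations: [[201, 29]; [29, 6]]·[a, b]ᵀ = [-28, -1]ᵀ.
Δ = 201·6 − 29² = 365.
a = ((-28)·6 − 29·(-1))/365 = -139/365; b = (201·(-1) − 29·(-28))/365 = 611/365.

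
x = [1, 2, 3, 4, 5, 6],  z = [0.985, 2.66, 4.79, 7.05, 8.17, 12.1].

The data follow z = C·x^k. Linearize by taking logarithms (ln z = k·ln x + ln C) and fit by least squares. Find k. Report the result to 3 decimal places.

k = 1.367

Taking logs, ln z = k·ln x + ln C, so regress ln z on ln x.
Σln x = 6.5793, Σ(ln x)² = 9.4099, Σln z = 9.0764, Σln x·ln z = 12.9544.
Normal system: [[9.4099, 6.5793]; [6.5793, 6]]·[k, ln C]ᵀ = [12.9544, 9.0764]ᵀ.
Slope k = (n·Σln x·ln z − Σln x·Σln z)/(n·Σ(ln x)² − (Σln x)²) = (6·12.9544 − 6.5793·9.0764)/13.1729 = 1.36722; ln C = (Σln z − k·Σln x)/n = 0.01353.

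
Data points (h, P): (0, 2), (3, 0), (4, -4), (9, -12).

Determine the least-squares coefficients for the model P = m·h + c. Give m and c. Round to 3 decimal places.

Sums needed: Σh·h = 106, Σh = 16, Σ1 = 4.
Moment sums: Σh·P = -124, ΣP = -14.
MᵀM·[m, c]ᵀ = MᵀP becomes [[106, 16]; [16, 4]]·[m, c]ᵀ = [-124, -14]ᵀ.
det = 106·4 − 16² = 168.
m = ((-124)·4 − 16·(-14))/168 = -34/21; c = (106·(-14) − 16·(-124))/168 = 125/42.

m = -1.619, c = 2.976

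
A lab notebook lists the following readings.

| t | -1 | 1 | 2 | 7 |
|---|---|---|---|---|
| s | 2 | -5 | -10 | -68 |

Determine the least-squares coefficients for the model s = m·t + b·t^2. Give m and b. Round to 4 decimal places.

m = -3.2641, b = -0.9216

Forming XᵀX = [[55, 351]; [351, 2419]] and Xᵀs = [-503, -3375]ᵀ gives XᵀX·[m, b]ᵀ = Xᵀs.
det = 55·2419 − 351² = 9844.
m = ((-503)·2419 − 351·(-3375))/9844 = -8033/2461; b = (55·(-3375) − 351·(-503))/9844 = -2268/2461.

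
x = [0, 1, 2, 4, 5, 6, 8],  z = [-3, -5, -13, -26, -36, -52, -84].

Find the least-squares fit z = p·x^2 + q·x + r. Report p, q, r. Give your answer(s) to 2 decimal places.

Entries of AᵀA: Σx^2·x^2 = 6290, Σx^2·x = 926, Σx^2 = 146, Σx·x = 146, Σx = 26, Σ1 = 7.
Right-hand side: Σx^2·z = -8621, Σx·z = -1299, Σz = -219.
Normal equations: [[6290, 926, 146]; [926, 146, 26]; [146, 26, 7]]·[p, q, r]ᵀ = [-8621, -1299, -219]ᵀ.
Row-reducing yields p = -6137/5754, q = -4442/2877, r = -3170/959.

p = -1.07, q = -1.54, r = -3.31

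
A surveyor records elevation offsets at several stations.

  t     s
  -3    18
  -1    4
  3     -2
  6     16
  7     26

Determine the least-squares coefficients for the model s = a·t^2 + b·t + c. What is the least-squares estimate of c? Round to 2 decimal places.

c = -0.87

Setting ∂/∂a … = 0 gives: 3860·a + 558·b + 104·c = 1998;  558·a + 104·b + 12·c = 214;  104·a + 12·b + 5·c = 62.
(Σt^2·t^2 = 3860, Σt^2·t = 558, Σt^2 = 104, Σt·t = 104, Σt = 12, Σ1 = 5, Σt^2·s = 1998, Σt·s = 214, Σs = 62.)
Solving the 3×3 system (Gaussian elimination) gives a = 41455/40611, b = -44933/13537, c = -35170/40611.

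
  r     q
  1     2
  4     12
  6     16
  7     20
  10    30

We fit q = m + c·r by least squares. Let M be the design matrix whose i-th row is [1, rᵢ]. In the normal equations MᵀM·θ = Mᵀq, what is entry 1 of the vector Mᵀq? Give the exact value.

80

Entry 1 ↔ basis 1, so (Mᵀq)_{1} = Σᵢ qᵢ = (1)·(2) + (1)·(12) + (1)·(16) + (1)·(20) + (1)·(30) = 80.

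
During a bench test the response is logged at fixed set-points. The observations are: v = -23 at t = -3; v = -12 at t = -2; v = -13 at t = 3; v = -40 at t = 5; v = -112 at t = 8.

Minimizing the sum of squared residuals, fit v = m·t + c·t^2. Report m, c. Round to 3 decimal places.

XᵀX·[m, c]ᵀ = Xᵀv reads: 111·m + 629·c = -1042;  629·m + 4899·c = -8540.
(Σt·t = 111, Σt·t^2 = 629, Σt^2·t^2 = 4899, Σt·v = -1042, Σt^2·v = -8540.)
Determinant 111·4899 − 629² = 148148.
m = ((-1042)·4899 − 629·(-8540))/148148 = 133451/74074; c = (111·(-8540) − 629·(-1042))/148148 = -3953/2002.

m = 1.802, c = -1.975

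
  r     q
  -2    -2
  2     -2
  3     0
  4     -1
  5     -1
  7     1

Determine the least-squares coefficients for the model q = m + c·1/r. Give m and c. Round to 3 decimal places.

Normal-equation sums: Σ1 = 6, Σ1/r = 389/420, Σ1/r·1/r = 129481/176400.
For Mᵀq: Σq = -5, Σ1/r·q = -43/140.
Normal equations: [[6, 389/420]; [389/420, 129481/176400]]·[m, c]ᵀ = [-5, -43/140]ᵀ.
det = 6·(129481/176400) − (389/420)² = 125113/35280.
m = ((-5)·(129481/176400) − (389/420)·(-43/140))/(125113/35280) = -597224/625565; c = (6·(-43/140) − (389/420)·(-5))/(125113/35280) = 98364/125113.

m = -0.955, c = 0.786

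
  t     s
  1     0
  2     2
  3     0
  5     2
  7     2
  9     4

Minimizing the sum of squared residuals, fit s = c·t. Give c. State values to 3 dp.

Entries of MᵀM: Σt·t = 169.
For Mᵀs: Σt·s = 64.
Normal equations: [[169]]·[c]ᵀ = [64]ᵀ.
Hence c = 64 / 169 ≈ 0.378698.

c = 0.379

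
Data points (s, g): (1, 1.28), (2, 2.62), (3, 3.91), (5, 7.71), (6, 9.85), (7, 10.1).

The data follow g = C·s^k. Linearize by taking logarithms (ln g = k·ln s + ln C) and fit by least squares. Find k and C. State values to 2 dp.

Linearized form: ln g = k·ln s + ln C. From the 6 transformed points,
Over the data: Σln s = 7.1389, Σ(ln s)² = 11.2747, Σln g = 9.2161, Σln s·ln g = 14.0515.
Normal system: [[11.2747, 7.1389]; [7.1389, 6]]·[k, ln C]ᵀ = [14.0515, 9.2161]ᵀ.
Slope k = (n·Σln s·ln g − Σln s·Σln g)/(n·Σ(ln s)² − (Σln s)²) = (6·14.0515 − 7.1389·9.2161)/16.6845 = 1.10980; ln C = (Σln g − k·Σln s)/n = 0.21556, so C = exp(0.21556) = 1.24055.

k = 1.11, C = 1.24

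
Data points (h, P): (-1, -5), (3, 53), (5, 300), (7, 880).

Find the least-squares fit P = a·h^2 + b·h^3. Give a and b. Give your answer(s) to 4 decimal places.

a = -2.9790, b = 2.9915

The normal system MᵀM·[a, b]ᵀ = MᵀP is [[3108, 20174]; [20174, 134004]]·[a, b]ᵀ = [51092, 340776]ᵀ.
Determinant 3108·134004 − 20174² = 9494156.
a = (51092·134004 − 20174·340776)/9494156 = -7070664/2373539; b = (3108·340776 − 20174·51092)/9494156 = 1014350/339077.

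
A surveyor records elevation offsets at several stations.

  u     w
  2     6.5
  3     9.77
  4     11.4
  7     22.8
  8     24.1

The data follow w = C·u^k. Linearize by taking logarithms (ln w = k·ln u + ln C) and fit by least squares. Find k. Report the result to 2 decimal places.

k = 0.97

With ln wᵢ as the transformed response and ln uᵢ as the regressor:
Σln u = 7.2034, Σ(ln u)² = 11.7199, Σln w = 12.8937, Σln u·ln w = 19.8768.
Equations: 11.7199·k + 7.2034·ln C = 19.8768;  7.2034·k + 5·ln C = 12.8937.
Solving (det = 6.7102): k = 0.96951, ln C = 1.18199.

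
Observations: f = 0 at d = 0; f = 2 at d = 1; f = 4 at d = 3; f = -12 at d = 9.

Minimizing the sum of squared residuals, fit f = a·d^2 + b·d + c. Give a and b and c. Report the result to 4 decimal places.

a = -0.4440, b = 2.6723, c = -0.0850

Entries of MᵀM: Σd^2·d^2 = 6643, Σd^2·d = 757, Σd^2 = 91, Σd·d = 91, Σd = 13, Σ1 = 4.
For Mᵀf: Σd^2·f = -934, Σd·f = -94, Σf = -6.
So MᵀM·[a, b, c]ᵀ = Mᵀf: [[6643, 757, 91]; [757, 91, 13]; [91, 13, 4]]·[a, b, c]ᵀ = [-934, -94, -6]ᵀ.
Solving the 3×3 system (Gaussian elimination) gives a = -301/678, b = 9059/3390, c = -48/565.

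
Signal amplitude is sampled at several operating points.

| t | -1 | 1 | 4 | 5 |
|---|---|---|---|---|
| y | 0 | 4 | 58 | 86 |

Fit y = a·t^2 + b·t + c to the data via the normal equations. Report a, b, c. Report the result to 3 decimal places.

a = 3.014, b = 2.415, c = -0.836

Compute the Gram sums: Σt^2·t^2 = 883, Σt^2·t = 189, Σt^2 = 43, Σt·t = 43, Σt = 9, Σ1 = 4.
For Mᵀy: Σt^2·y = 3082, Σt·y = 666, Σy = 148.
Solving the 3×3 system (Gaussian elimination) gives a = 1067/354, b = 285/118, c = -148/177.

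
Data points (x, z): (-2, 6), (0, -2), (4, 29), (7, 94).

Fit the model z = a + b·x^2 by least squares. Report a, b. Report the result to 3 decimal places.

Compute the Gram sums: Σ1 = 4, Σx^2 = 69, Σx^2·x^2 = 2673.
Moment sums: Σz = 127, Σx^2·z = 5094.
So AᵀA·[a, b]ᵀ = Aᵀz: [[4, 69]; [69, 2673]]·[a, b]ᵀ = [127, 5094]ᵀ.
det = 4·2673 − 69² = 5931.
a = (127·2673 − 69·5094)/5931 = -1335/659; b = (4·5094 − 69·127)/5931 = 3871/1977.

a = -2.026, b = 1.958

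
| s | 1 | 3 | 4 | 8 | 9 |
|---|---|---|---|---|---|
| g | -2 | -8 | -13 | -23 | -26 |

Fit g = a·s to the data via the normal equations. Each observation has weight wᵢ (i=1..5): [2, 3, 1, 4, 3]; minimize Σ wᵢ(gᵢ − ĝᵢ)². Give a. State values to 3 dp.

The normal system XᵀWX·[a]ᵀ = XᵀWg is [[544]]·[a]ᵀ = [-1566]ᵀ.
Hence a = -1566 / 544 ≈ -2.87868.

a = -2.879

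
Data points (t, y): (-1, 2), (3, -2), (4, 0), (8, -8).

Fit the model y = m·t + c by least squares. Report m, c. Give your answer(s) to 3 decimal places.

Setting ∂/∂m … = 0 gives: 90·m + 14·c = -72;  14·m + 4·c = -8.
(Σt·t = 90, Σt = 14, Σ1 = 4, Σt·y = -72, Σy = -8.)
Δ = 90·4 − 14² = 164.
m = ((-72)·4 − 14·(-8))/164 = -44/41; c = (90·(-8) − 14·(-72))/164 = 72/41.

m = -1.073, c = 1.756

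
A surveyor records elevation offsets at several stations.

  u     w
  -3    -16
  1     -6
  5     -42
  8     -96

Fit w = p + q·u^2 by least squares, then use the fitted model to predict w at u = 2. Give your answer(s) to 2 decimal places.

ŵ = -10.15

Normal-equation sums: Σ1 = 4, Σu^2 = 99, Σu^2·u^2 = 4803.
Moment sums: Σw = -160, Σu^2·w = -7344.
XᵀX·[p, q]ᵀ = Xᵀw becomes [[4, 99]; [99, 4803]]·[p, q]ᵀ = [-160, -7344]ᵀ.
det = 4·4803 − 99² = 9411.
p = ((-160)·4803 − 99·(-7344))/9411 = -13808/3137; q = (4·(-7344) − 99·(-160))/9411 = -4512/3137.
At u = 2: ŵ = (-13808/3137)·(1) + (-4512/3137)·(4) = -31856/3137.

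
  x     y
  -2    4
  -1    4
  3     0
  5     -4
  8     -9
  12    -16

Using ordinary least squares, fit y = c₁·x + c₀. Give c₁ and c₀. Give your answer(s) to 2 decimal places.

c₁ = -1.46, c₀ = 2.58

Entries of AᵀA: Σx·x = 247, Σx = 25, Σ1 = 6.
For Aᵀy: Σx·y = -296, Σy = -21.
Normal equations: [[247, 25]; [25, 6]]·[c₁, c₀]ᵀ = [-296, -21]ᵀ.
Eliminating c₀: 6·(row 1) − 25·(row 2) gives 857·c₁ = 6·(-296) − 25·(-21) = -1251, so c₁ = -1251/857.
Then c₀ = ((-21) − 25·(-1251/857))/6 = 2213/857.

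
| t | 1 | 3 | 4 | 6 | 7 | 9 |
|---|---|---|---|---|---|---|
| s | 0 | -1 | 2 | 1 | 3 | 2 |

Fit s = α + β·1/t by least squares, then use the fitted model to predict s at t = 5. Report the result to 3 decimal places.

ŝ = 1.488

From the data, Σ1 = 6, Σ1/t = 505/252, Σ1/t·1/t = 78373/63504.
For Mᵀs: Σs = 7, Σ1/t·s = 62/63.
So MᵀM·[α, β]ᵀ = Mᵀs: [[6, 505/252]; [505/252, 78373/63504]]·[α, β]ᵀ = [7, 62/63]ᵀ.
Eliminating β: (78373/63504)·(row 1) − (505/252)·(row 2) gives (215213/63504)·α = (78373/63504)·7 − (505/252)·(62/63) = 423371/63504, so α = 423371/215213.
Then β = ((62/63) − (505/252)·(423371/215213))/(78373/63504) = -515844/215213.
At t = 5: ŝ = (423371/215213)·(1) + (-515844/215213)·(1/5) = 1601011/1076065.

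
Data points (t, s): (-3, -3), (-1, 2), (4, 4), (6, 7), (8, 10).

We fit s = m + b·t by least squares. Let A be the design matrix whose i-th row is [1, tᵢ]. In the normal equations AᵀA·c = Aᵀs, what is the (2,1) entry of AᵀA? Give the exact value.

Row 2 ↔ basis t, column 1 ↔ basis 1, so (AᵀA)_{2,1} = Σᵢ t = (-3)·(1) + (-1)·(1) + (4)·(1) + (6)·(1) + (8)·(1) = 14.

14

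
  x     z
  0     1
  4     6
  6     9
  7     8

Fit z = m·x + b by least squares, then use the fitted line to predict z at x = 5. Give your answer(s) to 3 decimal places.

ẑ = 6.835

Normal-equation sums: Σx·x = 101, Σx = 17, Σ1 = 4.
Moment sums: Σx·z = 134, Σz = 24.
MᵀM·[m, b]ᵀ = Mᵀz becomes [[101, 17]; [17, 4]]·[m, b]ᵀ = [134, 24]ᵀ.
Determinant 101·4 − 17² = 115.
m = (134·4 − 17·24)/115 = 128/115; b = (101·24 − 17·134)/115 = 146/115.
At x = 5: ẑ = (128/115)·(5) + (146/115)·(1) = 786/115.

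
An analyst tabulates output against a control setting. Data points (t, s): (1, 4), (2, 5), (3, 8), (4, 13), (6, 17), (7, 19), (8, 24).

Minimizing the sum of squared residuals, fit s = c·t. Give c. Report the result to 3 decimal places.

With design matrix M, MᵀM = [[179]] and Mᵀs = [517]ᵀ.
c = 517/179 = 2.88827.

c = 2.888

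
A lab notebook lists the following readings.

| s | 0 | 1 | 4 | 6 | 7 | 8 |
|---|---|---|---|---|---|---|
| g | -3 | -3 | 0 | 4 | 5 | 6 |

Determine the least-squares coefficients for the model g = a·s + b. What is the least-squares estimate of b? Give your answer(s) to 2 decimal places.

Normal-equation sums: Σs·s = 166, Σs = 26, Σ1 = 6.
And Σs·g = 104, Σg = 9.
Δ = 166·6 − 26² = 320.
a = (104·6 − 26·9)/320 = 39/32; b = (166·9 − 26·104)/320 = -121/32.

b = -3.78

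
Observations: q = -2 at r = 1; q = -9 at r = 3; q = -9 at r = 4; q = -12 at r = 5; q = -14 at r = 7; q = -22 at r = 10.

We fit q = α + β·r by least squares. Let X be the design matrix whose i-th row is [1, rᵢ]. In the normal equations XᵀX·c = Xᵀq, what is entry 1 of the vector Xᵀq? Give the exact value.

Entry 1 ↔ basis 1, so (Xᵀq)_{1} = Σᵢ qᵢ = (1)·(-2) + (1)·(-9) + (1)·(-9) + (1)·(-12) + (1)·(-14) + (1)·(-22) = -68.

-68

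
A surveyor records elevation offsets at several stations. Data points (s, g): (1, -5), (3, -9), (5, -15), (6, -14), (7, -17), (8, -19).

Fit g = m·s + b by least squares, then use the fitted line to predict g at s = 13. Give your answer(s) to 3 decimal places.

ĝ = -28.931

Entries of XᵀX: Σs·s = 184, Σs = 30, Σ1 = 6.
Moment sums: Σs·g = -462, Σg = -79.
Normal equations: [[184, 30]; [30, 6]]·[m, b]ᵀ = [-462, -79]ᵀ.
Δ = 184·6 − 30² = 204.
m = ((-462)·6 − 30·(-79))/204 = -67/34; b = (184·(-79) − 30·(-462))/204 = -169/51.
At s = 13: ĝ = (-67/34)·(13) + (-169/51)·(1) = -2951/102.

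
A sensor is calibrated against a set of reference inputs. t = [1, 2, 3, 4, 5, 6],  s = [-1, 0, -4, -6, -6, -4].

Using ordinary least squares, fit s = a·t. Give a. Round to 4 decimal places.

AᵀA·[a]ᵀ = Aᵀs reads: 91·a = -91.
Hence a = -91 / 91 ≈ -1.

a = -1.0000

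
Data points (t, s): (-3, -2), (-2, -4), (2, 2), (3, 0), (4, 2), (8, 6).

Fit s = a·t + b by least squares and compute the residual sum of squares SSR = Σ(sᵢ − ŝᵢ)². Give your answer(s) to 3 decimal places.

SSR = 8.211

With design matrix M, MᵀM = [[106, 12]; [12, 6]] and Mᵀs = [74, 4]ᵀ.
det = 106·6 − 12² = 492.
a = (74·6 − 12·4)/492 = 33/41; b = (106·4 − 12·74)/492 = -116/123.
Residuals: 167/123, -178/123, 4/3, -181/123, -34/123, 62/123; SSR = 1010/123.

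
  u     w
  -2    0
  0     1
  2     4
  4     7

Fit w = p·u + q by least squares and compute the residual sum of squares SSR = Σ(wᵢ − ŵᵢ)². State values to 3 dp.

Setting ∂/∂p … = 0 gives: 24·p + 4·q = 36;  4·p + 4·q = 12.
(Σu·u = 24, Σu = 4, Σ1 = 4, Σu·w = 36, Σw = 12.)
Δ = 24·4 − 4² = 80.
p = (36·4 − 4·12)/80 = 6/5; q = (24·12 − 4·36)/80 = 9/5.
Residuals: 3/5, -4/5, -1/5, 2/5; SSR = 6/5.

SSR = 1.200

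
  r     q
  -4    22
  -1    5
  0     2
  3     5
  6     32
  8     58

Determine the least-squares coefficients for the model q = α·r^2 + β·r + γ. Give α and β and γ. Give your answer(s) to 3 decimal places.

α = 1.035, β = -1.208, γ = 1.353

XᵀX·[α, β, γ]ᵀ = Xᵀq reads: 5730·α + 690·β + 126·γ = 5266;  690·α + 126·β + 12·γ = 578;  126·α + 12·β + 6·γ = 124.
Solving the 3×3 system (Gaussian elimination) gives α = 10582/10227, β = -12353/10227, γ = 4614/3409.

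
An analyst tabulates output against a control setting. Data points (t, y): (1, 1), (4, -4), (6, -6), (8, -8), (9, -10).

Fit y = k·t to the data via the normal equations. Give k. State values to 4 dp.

From the data, Σt·t = 198.
Moment sums: Σt·y = -205.
MᵀM·[k]ᵀ = Mᵀy becomes [[198]]·[k]ᵀ = [-205]ᵀ.
Hence k = -205 / 198 ≈ -1.03535.

k = -1.0354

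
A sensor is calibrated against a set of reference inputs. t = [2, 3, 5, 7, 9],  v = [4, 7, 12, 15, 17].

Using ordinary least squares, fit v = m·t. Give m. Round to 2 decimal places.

With design matrix A, AᵀA = [[168]] and Aᵀv = [347]ᵀ.
Hence m = 347 / 168 ≈ 2.06548.

m = 2.07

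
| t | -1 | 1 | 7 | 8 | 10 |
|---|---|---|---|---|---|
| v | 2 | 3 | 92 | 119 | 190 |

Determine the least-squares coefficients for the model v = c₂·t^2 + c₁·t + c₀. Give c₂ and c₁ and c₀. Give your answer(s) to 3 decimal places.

c₂ = 1.937, c₁ = -0.489, c₀ = 0.346

Setting ∂/∂c₂ … = 0 gives: 16499·c₂ + 1855·c₁ + 215·c₀ = 31129;  1855·c₂ + 215·c₁ + 25·c₀ = 3497;  215·c₂ + 25·c₁ + 5·c₀ = 406.
Inverting the 3×3 Gram matrix, [c₂, c₁, c₀]ᵀ = [957/494, -93/190, 427/1235]ᵀ.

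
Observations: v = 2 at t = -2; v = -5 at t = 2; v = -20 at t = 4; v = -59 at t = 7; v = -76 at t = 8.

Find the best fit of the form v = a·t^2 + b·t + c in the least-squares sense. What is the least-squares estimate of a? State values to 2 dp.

a = -1.02

Forming AᵀA = [[6785, 919, 137]; [919, 137, 19]; [137, 19, 5]] and Aᵀv = [-8087, -1115, -158]ᵀ gives AᵀA·[a, b, c]ᵀ = Aᵀv.
Inverting the 3×3 Gram matrix, [a, b, c]ᵀ = [-2291/2244, -1245/748, 1514/561]ᵀ.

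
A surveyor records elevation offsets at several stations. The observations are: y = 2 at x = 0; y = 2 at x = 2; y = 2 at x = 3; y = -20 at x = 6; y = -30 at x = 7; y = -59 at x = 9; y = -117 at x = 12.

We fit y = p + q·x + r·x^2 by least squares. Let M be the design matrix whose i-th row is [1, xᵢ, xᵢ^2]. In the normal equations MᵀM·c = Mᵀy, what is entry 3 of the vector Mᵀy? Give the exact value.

-23791

Entry 3 ↔ basis x^2, so (Mᵀy)_{3} = Σᵢ (x^2)·yᵢ = (0)·(2) + (4)·(2) + (9)·(2) + (36)·(-20) + (49)·(-30) + (81)·(-59) + (144)·(-117) = -23791.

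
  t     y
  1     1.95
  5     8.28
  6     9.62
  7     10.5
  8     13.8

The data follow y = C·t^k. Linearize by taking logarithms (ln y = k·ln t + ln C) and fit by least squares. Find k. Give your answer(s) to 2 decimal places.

Let Y = ln y. Fitting Y = k·ln t + ln C by least squares:
Σln t = 7.4265, Σ(ln t)² = 13.9113, Σln y = 10.0216, Σln t·ln y = 17.4918.
Normal system: [[13.9113, 7.4265]; [7.4265, 5]]·[k, ln C]ᵀ = [17.4918, 10.0216]ᵀ.
Slope k = (n·Σln t·ln y − Σln t·Σln y)/(n·Σ(ln t)² − (Σln t)²) = (5·17.4918 − 7.4265·10.0216)/14.4030 = 0.90490; ln C = (Σln y − k·Σln t)/n = 0.66026.

k = 0.90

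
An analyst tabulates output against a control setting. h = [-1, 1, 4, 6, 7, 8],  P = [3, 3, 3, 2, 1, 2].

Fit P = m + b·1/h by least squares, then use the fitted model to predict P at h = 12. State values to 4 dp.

P̂ = 2.3352

From the data, Σ1 = 6, Σ1/h = 115/168, Σ1/h·1/h = 60013/28224.
Moment sums: ΣP = 14, Σ1/h·P = 31/21.
So MᵀM·[m, b]ᵀ = MᵀP: [[6, 115/168]; [115/168, 60013/28224]]·[m, b]ᵀ = [14, 31/21]ᵀ.
Determinant 6·(60013/28224) − (115/168)² = 346853/28224.
m = (14·(60013/28224) − (115/168)·(31/21))/(346853/28224) = 811662/346853; b = (6·(31/21) − (115/168)·14)/(346853/28224) = -20496/346853.
At h = 12: P̂ = (811662/346853)·(1) + (-20496/346853)·(1/12) = 809954/346853.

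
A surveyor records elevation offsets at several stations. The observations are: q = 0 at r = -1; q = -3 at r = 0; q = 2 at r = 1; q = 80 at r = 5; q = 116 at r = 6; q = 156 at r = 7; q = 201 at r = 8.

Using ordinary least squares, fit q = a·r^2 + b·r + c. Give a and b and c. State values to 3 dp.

AᵀA·[a, b, c]ᵀ = Aᵀq reads: 8420·a + 1196·b + 176·c = 26686;  1196·a + 176·b + 26·c = 3798;  176·a + 26·b + 7·c = 552.
(Σr^2·r^2 = 8420, Σr^2·r = 1196, Σr^2 = 176, Σr·r = 176, Σr = 26, Σ1 = 7, Σr^2·q = 26686, Σr·q = 3798, Σq = 552.)
Inverting the 3×3 Gram matrix, [a, b, c]ᵀ = [30403/10164, 16073/10164, -3769/1694]ᵀ.

a = 2.991, b = 1.581, c = -2.225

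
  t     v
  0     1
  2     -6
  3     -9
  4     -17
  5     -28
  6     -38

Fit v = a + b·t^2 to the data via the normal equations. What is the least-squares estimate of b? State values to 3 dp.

XᵀX·[a, b]ᵀ = Xᵀv reads: 6·a + 90·b = -97;  90·a + 2274·b = -2445.
Determinant 6·2274 − 90² = 5544.
a = ((-97)·2274 − 90·(-2445))/5544 = -2/21; b = (6·(-2445) − 90·(-97))/5544 = -15/14.

b = -1.071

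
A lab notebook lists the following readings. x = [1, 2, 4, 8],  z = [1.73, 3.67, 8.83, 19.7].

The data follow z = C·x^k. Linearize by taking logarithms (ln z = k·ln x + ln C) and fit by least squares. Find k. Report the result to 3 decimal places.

k = 1.179

Taking logs, ln z = k·ln x + ln C, so regress ln z on ln x.
Sums: Σln x = 4.1589, Σ(ln x)² = 6.7263, Σln z = 7.0071, Σln x·ln z = 10.1188.
Normal system: [[6.7263, 4.1589]; [4.1589, 4]]·[k, ln C]ᵀ = [10.1188, 7.0071]ᵀ.
Solving (det = 9.6091): k = 1.17947, ln C = 0.52545.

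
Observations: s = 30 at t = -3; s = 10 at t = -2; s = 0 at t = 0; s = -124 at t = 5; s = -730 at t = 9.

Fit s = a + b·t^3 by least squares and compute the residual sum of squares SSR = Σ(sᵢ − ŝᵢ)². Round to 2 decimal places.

From the data, Σ1 = 5, Σt^3 = 819, Σt^3·t^3 = 547859.
Right-hand side: Σs = -814, Σt^3·s = -548560.
Normal equations: [[5, 819]; [819, 547859]]·[a, b]ᵀ = [-814, -548560]ᵀ.
det = 5·547859 − 819² = 2068534.
a = ((-814)·547859 − 819·(-548560))/2068534 = 127439/79559; b = (5·(-548560) − 819·(-814))/2068534 = -1038067/1034267.
Residuals: 1343494/1034267, 381427/1034267, -127439/79559, -147440/1034267, 79226/1034267; SSR = 4566670/1034267.

SSR = 4.42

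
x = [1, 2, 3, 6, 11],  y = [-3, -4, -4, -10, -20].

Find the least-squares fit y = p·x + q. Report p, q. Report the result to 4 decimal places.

Setting ∂/∂p … = 0 gives: 171·p + 23·q = -303;  23·p + 5·q = -41.
(Σx·x = 171, Σx = 23, Σ1 = 5, Σx·y = -303, Σy = -41.)
Eliminating q: 5·(row 1) − 23·(row 2) gives 326·p = 5·(-303) − 23·(-41) = -572, so p = -286/163.
Then q = ((-41) − 23·(-286/163))/5 = -21/163.

p = -1.7546, q = -0.1288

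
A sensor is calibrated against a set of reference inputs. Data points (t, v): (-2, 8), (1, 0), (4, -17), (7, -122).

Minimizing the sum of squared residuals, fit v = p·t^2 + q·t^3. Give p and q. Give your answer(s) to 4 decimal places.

Entries of AᵀA: Σt^2·t^2 = 2674, Σt^2·t^3 = 17800, Σt^3·t^3 = 121810.
Moment sums: Σt^2·v = -6218, Σt^3·v = -42998.
Eliminating q: 121810·(row 1) − 17800·(row 2) gives 8879940·p = 121810·(-6218) − 17800·(-42998) = 7949820, so p = 132497/147999.
Then q = ((-42998) − 17800·(132497/147999))/121810 = -358021/739995.

p = 0.8953, q = -0.4838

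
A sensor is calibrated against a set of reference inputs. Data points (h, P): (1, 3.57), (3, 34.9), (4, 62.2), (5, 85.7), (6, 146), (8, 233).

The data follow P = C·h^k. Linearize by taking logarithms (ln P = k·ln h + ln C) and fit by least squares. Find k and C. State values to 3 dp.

Taking logs, ln P = k·ln h + ln C, so regress ln P on ln h.
Σln h = 7.9655, Σ(ln h)² = 13.2535, Σln P = 23.8409, Σln h·ln P = 37.0566.
Normal system: [[13.2535, 7.9655]; [7.9655, 6]]·[k, ln C]ᵀ = [37.0566, 23.8409]ᵀ.
Δ = 13.2535·6 − (7.9655)² = 16.0713; k = (37.0566·6 − 7.9655·23.8409)/16.0713 = 2.01812, ln C = (13.2535·23.8409 − 7.9655·37.0566)/16.0713 = 1.29424, so C = exp(1.29424) = 3.64823.

k = 2.018, C = 3.648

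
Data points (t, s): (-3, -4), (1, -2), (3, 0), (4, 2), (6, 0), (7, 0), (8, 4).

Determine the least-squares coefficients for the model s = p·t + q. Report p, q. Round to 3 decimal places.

The normal system XᵀX·[p, q]ᵀ = Xᵀs is [[184, 26]; [26, 7]]·[p, q]ᵀ = [50, 0]ᵀ.
det = 184·7 − 26² = 612.
p = (50·7 − 26·0)/612 = 175/306; q = (184·0 − 26·50)/612 = -325/153.

p = 0.572, q = -2.124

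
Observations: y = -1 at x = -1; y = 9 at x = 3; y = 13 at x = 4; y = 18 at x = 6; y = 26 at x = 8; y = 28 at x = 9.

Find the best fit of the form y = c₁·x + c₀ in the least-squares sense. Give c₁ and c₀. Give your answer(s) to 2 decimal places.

c₁ = 2.97, c₀ = 1.14

Forming AᵀA = [[207, 29]; [29, 6]] and Aᵀy = [648, 93]ᵀ gives AᵀA·[c₁, c₀]ᵀ = Aᵀy.
Determinant 207·6 − 29² = 401.
c₁ = (648·6 − 29·93)/401 = 1191/401; c₀ = (207·93 − 29·648)/401 = 459/401.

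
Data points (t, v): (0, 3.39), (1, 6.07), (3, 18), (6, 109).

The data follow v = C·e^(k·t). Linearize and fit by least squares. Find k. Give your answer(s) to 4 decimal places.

Taking logs, ln v = k·t + ln C, so regress ln v on t.
XᵀX = [[46.0000, 10.0000]; [10.0000, 4]], rhs = [38.6226, 10.6059]ᵀ  (here Σt = 10.0000, Σ(t)² = 46.0000, Σln v = 10.6059, Σt·ln v = 38.6226).
Solving (det = 84.0000): k = 0.57656, ln C = 1.21007.

k = 0.5766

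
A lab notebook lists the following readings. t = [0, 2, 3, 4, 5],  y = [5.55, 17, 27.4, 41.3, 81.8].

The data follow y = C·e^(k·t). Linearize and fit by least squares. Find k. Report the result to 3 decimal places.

k = 0.524

Linearized form: ln y = k·t + ln C. From the 5 transformed points,
Σt = 14.0000, Σ(t)² = 54.0000, Σln y = 15.9827, Σt·ln y = 52.5029.
Equations: 54.0000·k + 14.0000·ln C = 52.5029;  14.0000·k + 5·ln C = 15.9827.
Solving (det = 74.0000): k = 0.52374, ln C = 1.73007.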